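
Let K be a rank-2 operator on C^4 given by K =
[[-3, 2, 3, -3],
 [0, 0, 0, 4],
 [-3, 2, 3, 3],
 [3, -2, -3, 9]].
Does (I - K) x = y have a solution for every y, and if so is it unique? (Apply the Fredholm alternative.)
(I - K) is invertible (det(I - K) = 18 ≠ 0), so for every y in C^4 the equation (I - K) x = y has a unique solution.

K has rank 2 and factors as K = U V^T = u1 v1^T + u2 v2^T with u1 = (0, 2, 3, 3), v1 = (0, 0, 0, 2), u2 = (1, 0, 1, -1), v2 = (-3, 2, 3, -3) (multiplying out reproduces the displayed K). The nonzero eigenvalues of U V^T coincide with those of the 2 x 2 matrix G = V^T U = [[v1·u1, v1·u2], [v2·u1, v2·u2]] = [[6, -2], [4, 3]], and by the Sylvester determinant identity det(I_4 - U V^T) = det(I_2 - V^T U) = det([[-5, 2], [-4, -2]]) = (-5)(-2) - (2)(-4) = 18. (Direct check: I - K =
[[4, -2, -3, 3],
 [0, 1, 0, -4],
 [3, -2, -2, -3],
 [-3, 2, 3, -8]]
has determinant 18.) The finite-dimensional Fredholm alternative says: either (I - K) is invertible, or ker(I - K) ≠ {0} and then range(I - K) = ker((I - K)^*)^⊥, with dim ker(I - K) = dim ker((I - K)^*). Since det(I - K) ≠ 0, 1 is not an eigenvalue of K and ker(I - K) = {0}, so we are in the first case: for every y there is a unique x = (I - K)^(-1) y. (Explicitly, by the Woodbury identity, (I - U V^T)^(-1) = I + U (I_2 - G)^(-1) V^T.)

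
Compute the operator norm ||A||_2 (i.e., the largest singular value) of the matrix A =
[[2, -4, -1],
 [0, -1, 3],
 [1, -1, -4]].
||A||_2 ≈ 5.6451 (= sqrt(largest eigenvalue of A^T A))

||A||_2 = sigma_max(A) = sqrt(lambda_max(A^T A)). Form the symmetric matrix M = A^T A =
[[5, -9, -6],
 [-9, 18, 5],
 [-6, 5, 26]].
Its characteristic polynomial (trace, sum of principal 2x2 minors, determinant of M give the coefficients) is
  p(λ) = det(λ I - M) = λ^3 - 49λ^2 + 546λ - 1.
No integer candidate from the rational root theorem (±divisors of 1) is a root, so the roots are irrational. The cubic discriminant is Δ = 64702121 > 0, so there are three distinct real roots. p(0) = -1 and p(1) = 497 have opposite signs, so a root lies in (0, 1); Newton's method refines it to λ ≈ 0.0018. p(17) = 33 and p(18) = -217 have opposite signs, so a root lies in (17, 18); Newton's method refines it to λ ≈ 17.1306. p(31) = -373 and p(32) = 63 have opposite signs, so a root lies in (31, 32); Newton's method refines it to λ ≈ 31.8676. Check (Vieta): the three roots sum to 49, matching tr M = 49.
So the eigenvalues of A^T A are ≈ 0.0018, 17.1306, 31.8676 (all ≥ 0, as they must be for A^T A). The largest is λ_max ≈ 31.8676, hence ||A||_2 = sqrt(λ_max) ≈ 5.6451.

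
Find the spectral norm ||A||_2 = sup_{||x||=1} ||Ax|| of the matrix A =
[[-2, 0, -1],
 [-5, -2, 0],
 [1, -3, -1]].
||A||_2 ≈ 5.7129 (= sqrt(largest eigenvalue of A^T A))

||A||_2 = sigma_max(A) = sqrt(lambda_max(A^T A)). Form the symmetric matrix M = A^T A =
[[30, 7, 1],
 [7, 13, 3],
 [1, 3, 2]].
Its characteristic polynomial (trace, sum of principal 2x2 minors, determinant of M give the coefficients) is
  p(λ) = det(λ I - M) = λ^3 - 45λ^2 + 417λ - 441.
No integer candidate from the rational root theorem (±divisors of 441) is a root, so the roots are irrational. The cubic discriminant is Δ = 45039456 > 0, so there are three distinct real roots. p(1) = -68 and p(2) = 221 have opposite signs, so a root lies in (1, 2); Newton's method refines it to λ ≈ 1.2117. p(11) = 32 and p(12) = -189 have opposite signs, so a root lies in (11, 12); Newton's method refines it to λ ≈ 11.1511. p(32) = -409 and p(33) = 252 have opposite signs, so a root lies in (32, 33); Newton's method refines it to λ ≈ 32.6372. Check (Vieta): the three roots sum to 45, matching tr M = 45.
So the eigenvalues of A^T A are ≈ 1.2117, 11.1511, 32.6372 (all ≥ 0, as they must be for A^T A). The largest is λ_max ≈ 32.6372, hence ||A||_2 = sqrt(λ_max) ≈ 5.7129.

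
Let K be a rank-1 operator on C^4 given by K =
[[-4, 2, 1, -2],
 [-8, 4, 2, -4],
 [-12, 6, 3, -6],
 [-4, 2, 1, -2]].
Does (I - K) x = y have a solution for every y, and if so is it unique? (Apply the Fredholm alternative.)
(I - K) is singular (det(I - K) = 0, i.e. 1 ∈ sigma(K)). (I - K) x = y is solvable iff y ⊥ ker((I - K)^*) = span{(-4, 2, 1, -2)}, i.e. iff -4y_1 + 2y_2 + y_3 - 2y_4 = 0. When solvable, the solutions are x = y + c·(1, 2, 3, 1), c arbitrary (ker(I - K) = span{(1, 2, 3, 1)}, dimension 1).

K has rank 1, so it is an outer product K = u v^T: every row of K is a multiple of one row vector. Reading off the entries, u = (1, 2, 3, 1) and v = (-4, 2, 1, -2) (row i of K equals u_i·v^T). A rank-one matrix u v^T satisfies K u = u (v·u) and kills the (3)-dimensional subspace v^⊥, so its characteristic polynomial is lambda^3 (lambda - v·u) with v·u = tr K = 1. Hence the eigenvalues of I - K are 1 (multiplicity 3) and 1 - (1) = 0, so det(I - K) = 0. (Direct check: I - K =
[[5, -2, -1, 2],
 [8, -3, -2, 4],
 [12, -6, -2, 6],
 [4, -2, -1, 3]]
has determinant 0.) So 1 is an eigenvalue of K and (I - K) is not invertible. The finite-dimensional Fredholm alternative says: either (I - K) is invertible, or ker(I - K) ≠ {0} and then range(I - K) = ker((I - K)^*)^⊥, with dim ker(I - K) = dim ker((I - K)^*). We are in the second case, so we need both kernels. Kernel of I - K: (I - K) u = u - u (v·u) = u - u = 0, so ker(I - K) = span{u} = span{(1, 2, 3, 1)} (it is exactly 1-dimensional because rank(I - K) = 3). Kernel of the adjoint: K is real, so (I - K)^* = I - K^T = I - v u^T, and (I - v u^T) v = v - v (u·v) = 0; hence ker((I - K)^*) = span{v} = span{(-4, 2, 1, -2)}. Therefore (I - K) x = y is solvable iff <y, v> = 0, i.e. iff -4y_1 + 2y_2 + y_3 - 2y_4 = 0. When this holds, K y = u (v·y) = 0, so (I - K) y = y and x = y is a particular solution; the full solution set is the line x = y + c·u = y + c·(1, 2, 3, 1), c ∈ C.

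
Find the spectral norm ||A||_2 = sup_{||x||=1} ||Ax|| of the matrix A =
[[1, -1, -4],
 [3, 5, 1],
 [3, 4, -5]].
||A||_2 ≈ 8.399 (= sqrt(largest eigenvalue of A^T A))

||A||_2 = sigma_max(A) = sqrt(lambda_max(A^T A)). Form the symmetric matrix M = A^T A =
[[19, 26, -16],
 [26, 42, -11],
 [-16, -11, 42]].
Its characteristic polynomial (trace, sum of principal 2x2 minors, determinant of M give the coefficients) is
  p(λ) = det(λ I - M) = λ^3 - 103λ^2 + 2307λ - 1225.
No integer candidate from the rational root theorem (±divisors of 1225) is a root, so the roots are irrational. The cubic discriminant is Δ = 7194689744 > 0, so there are three distinct real roots. p(0) = -1225 and p(1) = 980 have opposite signs, so a root lies in (0, 1); Newton's method refines it to λ ≈ 0.5441. p(31) = 1100 and p(32) = -105 have opposite signs, so a root lies in (31, 32); Newton's method refines it to λ ≈ 31.9134. p(70) = -1435 and p(71) = 1260 have opposite signs, so a root lies in (70, 71); Newton's method refines it to λ ≈ 70.5425. Check (Vieta): the three roots sum to 103, matching tr M = 103.
So the eigenvalues of A^T A are ≈ 0.5441, 31.9134, 70.5425 (all ≥ 0, as they must be for A^T A). The largest is λ_max ≈ 70.5425, hence ||A||_2 = sqrt(λ_max) ≈ 8.399.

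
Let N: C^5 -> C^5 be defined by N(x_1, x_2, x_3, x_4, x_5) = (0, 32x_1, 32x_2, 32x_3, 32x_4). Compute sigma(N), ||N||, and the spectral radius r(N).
sigma(N) = {0}; ||N|| = 32; r(N) = 0. (N is nilpotent with N^5 = 0.)

On C^5, N is a strictly lower-triangular matrix with 32 on the subdiagonal and zeros elsewhere, so its characteristic polynomial is lambda^5 and every eigenvalue is 0: sigma(N) = {0}. For the operator norm, N e_i = 32e_{i+1} for i = 1, ..., 4 and N e_5 = 0, so the singular values of N are 32 (with multiplicity 4) and 0; hence ||N|| = 32. The spectral radius r(N) = max|lambda| = 0. Note ||N|| > r(N) — characteristic of non-normal nilpotent operators. Indeed N^5 = 0.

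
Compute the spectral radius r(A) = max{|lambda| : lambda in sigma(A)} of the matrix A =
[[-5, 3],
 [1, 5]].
r(A) = sqrt(112)/2 ≈ 5.2915

The eigenvalues of A are the roots of its characteristic polynomial. With M = A (coefficients from the trace and determinant):
  p(λ) = det(λ I - M) = λ^2 - 28.
For λ^2 - 28 the discriminant is 112. It is nonnegative but not a perfect square, so the roots are real and irrational: λ = ± sqrt(112)/2 ≈ 5.2915, -5.2915.
Thus the eigenvalues (to 4 decimals) are 5.2915 (modulus 5.2915); -5.2915 (modulus 5.2915). The spectral radius is the largest modulus: r(A) = sqrt(112)/2 ≈ 5.2915. (Cross-check: r(A) ≤ ||A||_2 ≈ 6.3852; equality holds whenever A is normal, though it can also hold for some non-normal A.)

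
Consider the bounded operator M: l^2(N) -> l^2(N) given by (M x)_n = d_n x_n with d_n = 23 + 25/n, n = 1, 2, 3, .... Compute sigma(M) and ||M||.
sigma(M) = {23 + 25/n : n ≥ 1} ∪ {23}; ||M|| = 48

A bounded diagonal operator on l^2 with diagonal entries d_n has spectrum equal to the closure of {d_n : n ≥ 1}: every d_n is an eigenvalue (with eigenvector e_n), so {d_n} ⊂ sigma(M); the spectrum is closed, so its closure is too; and for lambda not in the closure, (M - lambda I) has bounded inverse (the diagonal entries 1/(d_n - lambda) are bounded). For our sequence d_n = 23 + 25/n, n = 1, 2, 3, ...:
  - {d_n} = {23 + 25/n : n ≥ 1}; the only limit point is 23
  - closure = {23 + 25/n : n ≥ 1} ∪ {23}
For the norm: a diagonal operator has ||M|| = sup_n |d_n|. Here d_n = 23 + 25/n is positive and decreasing, so sup_n |d_n| = d_1 = 23 + 25 = 48. So ||M|| = 48.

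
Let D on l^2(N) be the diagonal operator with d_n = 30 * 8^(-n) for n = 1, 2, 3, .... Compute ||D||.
||D|| = 15/4 (attained at n = 1)

For D diagonal, ||D|| = sup_n |d_n|. The sequence d_n = 30 * 8^(-n) is positive and strictly decreasing (ratio 8^(-1) < 1), so the supremum is d_1 = 30/8 = 15/4. Hence ||D|| = 15/4.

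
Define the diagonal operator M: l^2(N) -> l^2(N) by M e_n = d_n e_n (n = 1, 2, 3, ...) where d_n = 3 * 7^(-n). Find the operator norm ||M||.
||M|| = 3/7 (attained at n = 1)

For M diagonal, ||M|| = sup_n |d_n|. The sequence d_n = 3 * 7^(-n) is positive and strictly decreasing (ratio 7^(-1) < 1), so the supremum is d_1 = 3/7. Hence ||M|| = 3/7.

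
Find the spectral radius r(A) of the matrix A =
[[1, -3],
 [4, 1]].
r(A) = sqrt(13) ≈ 3.6056

The eigenvalues of A are the roots of its characteristic polynomial. With M = A (coefficients from the trace and determinant):
  p(λ) = det(λ I - M) = λ^2 - 2λ + 13.
For λ^2 - 2λ + 13 the discriminant is -48. It is negative, so the roots are the complex-conjugate pair λ = 1 ± (sqrt(48)/2) i ≈ 1 ± 3.4641i. For a conjugate pair the product of the roots equals the constant term, so |λ|^2 = 13 and |λ| = sqrt(13) ≈ 3.6056.
Thus the eigenvalues (to 4 decimals) are 1 ± 3.4641i (modulus 3.6056). The spectral radius is the largest modulus: r(A) = sqrt(13) ≈ 3.6056. (Cross-check: r(A) ≤ ||A||_2 ≈ 4.1401; equality holds whenever A is normal, though it can also hold for some non-normal A.)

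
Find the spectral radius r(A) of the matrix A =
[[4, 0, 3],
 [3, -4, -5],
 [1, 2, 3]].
r(A) ≈ 5.4133

The eigenvalues of A are the roots of its characteristic polynomial. With M = A (coefficients from the trace, the sum of principal 2x2 minors, and det A):
  p(λ) = det(λ I - M) = λ^3 - 3λ^2 - 9λ - 22.
No integer candidate from the rational root theorem (±divisors of 22) is a root, so the roots are irrational. The cubic discriminant is Δ = -22491 < 0, so there is one real root and a complex-conjugate pair. p(5) = -17 and p(6) = 32 have opposite signs, so a root lies in (5, 6); Newton's method refines it to λ ≈ 5.4133. Dividing out (λ - (5.4133)) leaves approximately λ^2 + 2.4133λ + 4.0641. For λ^2 + 2.4133λ + 4.0641 the discriminant is -10.4321. It is negative, so the remaining roots are the complex-conjugate pair λ ≈ -1.2067 ± 1.6149i. Their product equals the constant term, so |λ|^2 ≈ 4.0641 and |λ| ≈ 2.0159.
Thus the eigenvalues (to 4 decimals) are 5.4133 (modulus 5.4133); -1.2067 ± 1.6149i (modulus 2.0159). The spectral radius is the largest modulus: r(A) ≈ 5.4133. (Cross-check: r(A) ≤ ||A||_2 ≈ 7.7985; equality holds whenever A is normal, though it can also hold for some non-normal A.)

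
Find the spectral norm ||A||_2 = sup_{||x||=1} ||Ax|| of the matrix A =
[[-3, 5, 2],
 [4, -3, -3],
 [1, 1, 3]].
||A||_2 ≈ 8.4371 (= sqrt(largest eigenvalue of A^T A))

||A||_2 = sigma_max(A) = sqrt(lambda_max(A^T A)). Form the symmetric matrix M = A^T A =
[[26, -26, -15],
 [-26, 35, 22],
 [-15, 22, 22]].
Its characteristic polynomial (trace, sum of principal 2x2 minors, determinant of M give the coefficients) is
  p(λ) = det(λ I - M) = λ^3 - 83λ^2 + 867λ - 1849.
No integer candidate from the rational root theorem (±divisors of 1849) is a root, so the roots are irrational. The cubic discriminant is Δ = 645289792 > 0, so there are three distinct real roots. p(2) = -439 and p(3) = 32 have opposite signs, so a root lies in (2, 3); Newton's method refines it to λ ≈ 2.9204. p(8) = 287 and p(9) = -40 have opposite signs, so a root lies in (8, 9); Newton's method refines it to λ ≈ 8.8942. p(71) = -784 and p(72) = 3551 have opposite signs, so a root lies in (71, 72); Newton's method refines it to λ ≈ 71.1854. Check (Vieta): the three roots sum to 83, matching tr M = 83.
So the eigenvalues of A^T A are ≈ 2.9204, 8.8942, 71.1854 (all ≥ 0, as they must be for A^T A). The largest is λ_max ≈ 71.1854, hence ||A||_2 = sqrt(λ_max) ≈ 8.4371.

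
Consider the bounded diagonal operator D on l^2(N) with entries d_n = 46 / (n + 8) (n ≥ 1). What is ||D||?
||D|| = 46/9 (attained at n = 1)

For D diagonal, ||D|| = sup_n |d_n| = sup_n 46/(n + 8). This is positive and strictly decreasing in n, so the supremum is attained at n = 1: d_1 = 46/(1 + 8) = 46/9. Hence ||D|| = 46/9.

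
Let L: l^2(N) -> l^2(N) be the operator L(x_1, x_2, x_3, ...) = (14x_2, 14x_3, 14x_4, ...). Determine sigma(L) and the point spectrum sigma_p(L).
sigma(L) = closed disk {z in C : |z| ≤ 14}; sigma_p(L) = open disk {z in C : |z| < 14}

Note L = 14·V where V is the unit left shift (V x)_k = x_{k+1}; so sigma(L) = 14·sigma(V) and ||L|| = 14||V||. ||L x||^2 = 196sum_{k≥2} |x_k|^2 ≤ 196||x||^2, with equality on {x : x_1 = 0}, so ||L|| = 14. For any lambda with |lambda| < 14, set r = lambda/14 (|r| < 1); the vector x = (1, r, r^2, ...) is in l^2 and satisfies L x = 14(r, r^2, ...) = lambda x, so lambda is an eigenvalue. On the boundary |lambda| = 14 the geometric series diverges, so no l^2 eigenvector exists, but these lambda lie in the approximate point spectrum. Hence sigma(L) is the closed disk of radius 14 and sigma_p(L) is the open disk.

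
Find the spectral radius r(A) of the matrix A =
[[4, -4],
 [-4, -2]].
r(A) = 6

The eigenvalues of A are the roots of its characteristic polynomial. With M = A (coefficients from the trace and determinant):
  p(λ) = det(λ I - M) = λ^2 - 2λ - 24.
For λ^2 - 2λ - 24 the discriminant is 100. It is a perfect square (10^2), so the roots are rational: λ = (2 ± 10)/2 = 6, -4.
Thus the eigenvalues (to 4 decimals) are 6 (modulus 6); -4 (modulus 4). The spectral radius is the largest modulus: r(A) = 6. (Cross-check: r(A) ≤ ||A||_2 ≈ 6; equality holds whenever A is normal, though it can also hold for some non-normal A.)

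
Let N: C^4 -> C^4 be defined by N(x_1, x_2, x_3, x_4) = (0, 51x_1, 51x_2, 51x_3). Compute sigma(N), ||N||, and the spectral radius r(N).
sigma(N) = {0}; ||N|| = 51; r(N) = 0. (N is nilpotent with N^4 = 0.)

On C^4, N is a strictly lower-triangular matrix with 51 on the subdiagonal and zeros elsewhere, so its characteristic polynomial is lambda^4 and every eigenvalue is 0: sigma(N) = {0}. For the operator norm, N e_i = 51e_{i+1} for i = 1, ..., 3 and N e_4 = 0, so the singular values of N are 51 (with multiplicity 3) and 0; hence ||N|| = 51. The spectral radius r(N) = max|lambda| = 0. Note ||N|| > r(N) — characteristic of non-normal nilpotent operators. Indeed N^4 = 0.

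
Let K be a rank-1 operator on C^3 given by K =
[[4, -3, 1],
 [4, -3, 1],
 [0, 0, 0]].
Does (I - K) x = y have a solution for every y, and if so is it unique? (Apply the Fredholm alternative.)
(I - K) is singular (det(I - K) = 0, i.e. 1 ∈ sigma(K)). (I - K) x = y is solvable iff y ⊥ ker((I - K)^*) = span{(4, -3, 1)}, i.e. iff 4y_1 - 3y_2 + y_3 = 0. When solvable, the solutions are x = y + c·(1, 1, 0), c arbitrary (ker(I - K) = span{(1, 1, 0)}, dimension 1).

K has rank 1, so it is an outer product K = u v^T: every row of K is a multiple of one row vector. Reading off the entries, u = (1, 1, 0) and v = (4, -3, 1) (row i of K equals u_i·v^T). A rank-one matrix u v^T satisfies K u = u (v·u) and kills the (2)-dimensional subspace v^⊥, so its characteristic polynomial is lambda^2 (lambda - v·u) with v·u = tr K = 1. Hence the eigenvalues of I - K are 1 (multiplicity 2) and 1 - (1) = 0, so det(I - K) = 0. (Direct check: I - K =
[[-3, 3, -1],
 [-4, 4, -1],
 [0, 0, 1]]
has determinant 0.) So 1 is an eigenvalue of K and (I - K) is not invertible. The finite-dimensional Fredholm alternative says: either (I - K) is invertible, or ker(I - K) ≠ {0} and then range(I - K) = ker((I - K)^*)^⊥, with dim ker(I - K) = dim ker((I - K)^*). We are in the second case, so we need both kernels. Kernel of I - K: (I - K) u = u - u (v·u) = u - u = 0, so ker(I - K) = span{u} = span{(1, 1, 0)} (it is exactly 1-dimensional because rank(I - K) = 2). Kernel of the adjoint: K is real, so (I - K)^* = I - K^T = I - v u^T, and (I - v u^T) v = v - v (u·v) = 0; hence ker((I - K)^*) = span{v} = span{(4, -3, 1)}. Therefore (I - K) x = y is solvable iff <y, v> = 0, i.e. iff 4y_1 - 3y_2 + y_3 = 0. When this holds, K y = u (v·y) = 0, so (I - K) y = y and x = y is a particular solution; the full solution set is the line x = y + c·u = y + c·(1, 1, 0), c ∈ C.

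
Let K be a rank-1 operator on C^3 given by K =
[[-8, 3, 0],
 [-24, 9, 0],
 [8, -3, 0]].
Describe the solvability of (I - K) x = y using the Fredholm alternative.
(I - K) is singular (det(I - K) = 0, i.e. 1 ∈ sigma(K)). (I - K) x = y is solvable iff y ⊥ ker((I - K)^*) = span{(-8, 3, 0)}, i.e. iff -8y_1 + 3y_2 = 0. When solvable, the solutions are x = y + c·(1, 3, -1), c arbitrary (ker(I - K) = span{(1, 3, -1)}, dimension 1).

K has rank 1, so it is an outer product K = u v^T: every row of K is a multiple of one row vector. Reading off the entries, u = (1, 3, -1) and v = (-8, 3, 0) (row i of K equals u_i·v^T). A rank-one matrix u v^T satisfies K u = u (v·u) and kills the (2)-dimensional subspace v^⊥, so its characteristic polynomial is lambda^2 (lambda - v·u) with v·u = tr K = 1. Hence the eigenvalues of I - K are 1 (multiplicity 2) and 1 - (1) = 0, so det(I - K) = 0. (Direct check: I - K =
[[9, -3, 0],
 [24, -8, 0],
 [-8, 3, 1]]
has determinant 0.) So 1 is an eigenvalue of K and (I - K) is not invertible. The finite-dimensional Fredholm alternative says: either (I - K) is invertible, or ker(I - K) ≠ {0} and then range(I - K) = ker((I - K)^*)^⊥, with dim ker(I - K) = dim ker((I - K)^*). We are in the second case, so we need both kernels. Kernel of I - K: (I - K) u = u - u (v·u) = u - u = 0, so ker(I - K) = span{u} = span{(1, 3, -1)} (it is exactly 1-dimensional because rank(I - K) = 2). Kernel of the adjoint: K is real, so (I - K)^* = I - K^T = I - v u^T, and (I - v u^T) v = v - v (u·v) = 0; hence ker((I - K)^*) = span{v} = span{(-8, 3, 0)}. Therefore (I - K) x = y is solvable iff <y, v> = 0, i.e. iff -8y_1 + 3y_2 = 0. When this holds, K y = u (v·y) = 0, so (I - K) y = y and x = y is a particular solution; the full solution set is the line x = y + c·u = y + c·(1, 3, -1), c ∈ C.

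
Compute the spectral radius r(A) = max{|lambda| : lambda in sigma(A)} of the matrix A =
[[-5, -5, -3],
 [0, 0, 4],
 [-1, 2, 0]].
r(A) = (1 + sqrt(61))/2 ≈ 4.4051

The eigenvalues of A are the roots of its characteristic polynomial. With M = A (coefficients from the trace, the sum of principal 2x2 minors, and det A):
  p(λ) = det(λ I - M) = λ^3 + 5λ^2 - 11λ - 60.
By the rational root theorem any rational root is an integer divisor of 60. Testing λ = -4: p(-4) = -64 + 80 + 44 - 60 = 0, so λ = -4 is a root. Dividing out (λ + 4) leaves p(λ) = (λ + 4)(λ^2 + λ - 15). For λ^2 + λ - 15 the discriminant is 61. It is nonnegative but not a perfect square, so the roots are real and irrational: λ = (-1 ± sqrt(61))/2 ≈ 3.4051, -4.4051.
Thus the eigenvalues (to 4 decimals) are 3.4051 (modulus 3.4051); -4.4051 (modulus 4.4051); -4 (modulus 4). The spectral radius is the largest modulus: r(A) = (1 + sqrt(61))/2 ≈ 4.4051. (Cross-check: r(A) ≤ ||A||_2 ≈ 7.9076; equality holds whenever A is normal, though it can also hold for some non-normal A.)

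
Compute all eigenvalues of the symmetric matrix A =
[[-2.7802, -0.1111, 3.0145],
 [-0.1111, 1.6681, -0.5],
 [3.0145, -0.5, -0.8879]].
sigma(A) ≈ {-5, 1, 2}

A is real symmetric, so its spectrum consists of real eigenvalues. Expanding the characteristic polynomial of the displayed matrix gives
  det(λ I - A) = p(λ) = λ^3 + (2)λ^2 + (-13)λ + (10).
Solving p(λ) = 0 yields eigenvalues ≈ -5, 1, 2. (A is shown rounded to 4 decimals, so these recover the underlying integer eigenvalues to within that precision.)
Verification: the trace of A = -2 equals the sum of eigenvalues -2, and det(A) ≈ -9.9997 matches the eigenvalue product -10.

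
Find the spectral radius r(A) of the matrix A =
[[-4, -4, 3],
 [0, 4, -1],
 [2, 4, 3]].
r(A) ≈ 4.627

The eigenvalues of A are the roots of its characteristic polynomial. With M = A (coefficients from the trace, the sum of principal 2x2 minors, and det A):
  p(λ) = det(λ I - M) = λ^3 - 3λ^2 - 18λ + 80.
No integer candidate from the rational root theorem (±divisors of 80) is a root, so the roots are irrational. The cubic discriminant is Δ = -60156 < 0, so there is one real root and a complex-conjugate pair. p(-5) = -30 and p(-4) = 40 have opposite signs, so a root lies in (-5, -4); Newton's method refines it to λ ≈ -4.627. Dividing out (λ - (-4.627)) leaves approximately λ^2 - 7.627λ + 17.2899. For λ^2 - 7.627λ + 17.2899 the discriminant is -10.9887. It is negative, so the remaining roots are the complex-conjugate pair λ ≈ 3.8135 ± 1.6575i. Their product equals the constant term, so |λ|^2 ≈ 17.2899 and |λ| ≈ 4.1581.
Thus the eigenvalues (to 4 decimals) are -4.627 (modulus 4.627); 3.8135 ± 1.6575i (modulus 4.1581). The spectral radius is the largest modulus: r(A) ≈ 4.627. (Cross-check: r(A) ≤ ||A||_2 ≈ 7.921; equality holds whenever A is normal, though it can also hold for some non-normal A.)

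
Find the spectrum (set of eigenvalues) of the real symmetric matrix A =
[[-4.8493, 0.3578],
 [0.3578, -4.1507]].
sigma(A) ≈ {-5, -4}

A is real symmetric, so its spectrum consists of real eigenvalues. Expanding the characteristic polynomial of the displayed matrix gives
  det(λ I - A) = p(λ) = λ^2 + (9)λ + (20).
Solving p(λ) = 0 yields eigenvalues ≈ -5, -4. (A is shown rounded to 4 decimals, so these recover the underlying integer eigenvalues to within that precision.)
Verification: the trace of A = -9 equals the sum of eigenvalues -9, and det(A) ≈ 20.0000 matches the eigenvalue product 20.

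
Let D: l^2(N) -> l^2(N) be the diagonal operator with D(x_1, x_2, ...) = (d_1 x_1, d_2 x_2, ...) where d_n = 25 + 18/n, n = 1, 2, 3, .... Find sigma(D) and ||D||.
sigma(D) = {25 + 18/n : n ≥ 1} ∪ {25}; ||D|| = 43

A bounded diagonal operator on l^2 with diagonal entries d_n has spectrum equal to the closure of {d_n : n ≥ 1}: every d_n is an eigenvalue (with eigenvector e_n), so {d_n} ⊂ sigma(D); the spectrum is closed, so its closure is too; and for lambda not in the closure, (D - lambda I) has bounded inverse (the diagonal entries 1/(d_n - lambda) are bounded). For our sequence d_n = 25 + 18/n, n = 1, 2, 3, ...:
  - {d_n} = {25 + 18/n : n ≥ 1}; the only limit point is 25
  - closure = {25 + 18/n : n ≥ 1} ∪ {25}
For the norm: a diagonal operator has ||D|| = sup_n |d_n|. Here d_n = 25 + 18/n is positive and decreasing, so sup_n |d_n| = d_1 = 25 + 18 = 43. So ||D|| = 43.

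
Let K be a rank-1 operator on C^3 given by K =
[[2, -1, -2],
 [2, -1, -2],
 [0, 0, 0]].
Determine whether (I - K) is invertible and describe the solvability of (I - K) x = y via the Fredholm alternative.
(I - K) is singular (det(I - K) = 0, i.e. 1 ∈ sigma(K)). (I - K) x = y is solvable iff y ⊥ ker((I - K)^*) = span{(2, -1, -2)}, i.e. iff 2y_1 - y_2 - 2y_3 = 0. When solvable, the solutions are x = y + c·(1, 1, 0), c arbitrary (ker(I - K) = span{(1, 1, 0)}, dimension 1).

K has rank 1, so it is an outer product K = u v^T: every row of K is a multiple of one row vector. Reading off the entries, u = (1, 1, 0) and v = (2, -1, -2) (row i of K equals u_i·v^T). A rank-one matrix u v^T satisfies K u = u (v·u) and kills the (2)-dimensional subspace v^⊥, so its characteristic polynomial is lambda^2 (lambda - v·u) with v·u = tr K = 1. Hence the eigenvalues of I - K are 1 (multiplicity 2) and 1 - (1) = 0, so det(I - K) = 0. (Direct check: I - K =
[[-1, 1, 2],
 [-2, 2, 2],
 [0, 0, 1]]
has determinant 0.) So 1 is an eigenvalue of K and (I - K) is not invertible. The finite-dimensional Fredholm alternative says: either (I - K) is invertible, or ker(I - K) ≠ {0} and then range(I - K) = ker((I - K)^*)^⊥, with dim ker(I - K) = dim ker((I - K)^*). We are in the second case, so we need both kernels. Kernel of I - K: (I - K) u = u - u (v·u) = u - u = 0, so ker(I - K) = span{u} = span{(1, 1, 0)} (it is exactly 1-dimensional because rank(I - K) = 2). Kernel of the adjoint: K is real, so (I - K)^* = I - K^T = I - v u^T, and (I - v u^T) v = v - v (u·v) = 0; hence ker((I - K)^*) = span{v} = span{(2, -1, -2)}. Therefore (I - K) x = y is solvable iff <y, v> = 0, i.e. iff 2y_1 - y_2 - 2y_3 = 0. When this holds, K y = u (v·y) = 0, so (I - K) y = y and x = y is a particular solution; the full solution set is the line x = y + c·u = y + c·(1, 1, 0), c ∈ C.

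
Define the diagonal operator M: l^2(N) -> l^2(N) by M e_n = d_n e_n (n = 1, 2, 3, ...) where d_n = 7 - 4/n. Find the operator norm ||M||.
||M|| = 7

For a diagonal operator on l^2 with entries d_n, ||M|| = sup_n |d_n|. Here d_1 = 3, d_2 = 5, ..., and d_n = 7 - 4/n increases monotonically toward 7. All terms lie in [3, 7), so |d_n| = d_n and the supremum is the limit 7, which is not attained by any individual d_n. Hence ||M|| = 7.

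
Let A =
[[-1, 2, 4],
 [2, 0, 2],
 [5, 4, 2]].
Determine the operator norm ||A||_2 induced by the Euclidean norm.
||A||_2 ≈ 7.3679 (= sqrt(largest eigenvalue of A^T A))

||A||_2 = sigma_max(A) = sqrt(lambda_max(A^T A)). Form the symmetric matrix M = A^T A =
[[30, 18, 10],
 [18, 20, 16],
 [10, 16, 24]].
Its characteristic polynomial (trace, sum of principal 2x2 minors, determinant of M give the coefficients) is
  p(λ) = det(λ I - M) = λ^3 - 74λ^2 + 1120λ - 2704.
No integer candidate from the rational root theorem (±divisors of 2704) is a root, so the roots are irrational. The cubic discriminant is Δ = 703001344 > 0, so there are three distinct real roots. p(2) = -752 and p(3) = 17 have opposite signs, so a root lies in (2, 3); Newton's method refines it to λ ≈ 2.9759. p(16) = 368 and p(17) = -137 have opposite signs, so a root lies in (16, 17); Newton's method refines it to λ ≈ 16.738. p(54) = -544 and p(55) = 1421 have opposite signs, so a root lies in (54, 55); Newton's method refines it to λ ≈ 54.2861. Check (Vieta): the three roots sum to 74, matching tr M = 74.
So the eigenvalues of A^T A are ≈ 2.9759, 16.738, 54.2861 (all ≥ 0, as they must be for A^T A). The largest is λ_max ≈ 54.2861, hence ||A||_2 = sqrt(λ_max) ≈ 7.3679.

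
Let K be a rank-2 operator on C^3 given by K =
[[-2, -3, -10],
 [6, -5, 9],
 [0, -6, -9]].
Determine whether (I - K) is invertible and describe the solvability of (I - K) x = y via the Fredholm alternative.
(I - K) is invertible (det(I - K) = 162 ≠ 0), so for every y in C^3 the equation (I - K) x = y has a unique solution.

K has rank 2 and factors as K = U V^T = u1 v1^T + u2 v2^T with u1 = (3, -2, 3), v1 = (0, -2, -3), u2 = (1, -3, 0), v2 = (-2, 3, -1) (multiplying out reproduces the displayed K). The nonzero eigenvalues of U V^T coincide with those of the 2 x 2 matrix G = V^T U = [[v1·u1, v1·u2], [v2·u1, v2·u2]] = [[-5, 6], [-15, -11]], and by the Sylvester determinant identity det(I_3 - U V^T) = det(I_2 - V^T U) = det([[6, -6], [15, 12]]) = (6)(12) - (-6)(15) = 162. (Direct check: I - K =
[[3, 3, 10],
 [-6, 6, -9],
 [0, 6, 10]]
has determinant 162.) The finite-dimensional Fredholm alternative says: either (I - K) is invertible, or ker(I - K) ≠ {0} and then range(I - K) = ker((I - K)^*)^⊥, with dim ker(I - K) = dim ker((I - K)^*). Since det(I - K) ≠ 0, 1 is not an eigenvalue of K and ker(I - K) = {0}, so we are in the first case: for every y there is a unique x = (I - K)^(-1) y. (Explicitly, by the Woodbury identity, (I - U V^T)^(-1) = I + U (I_2 - G)^(-1) V^T.)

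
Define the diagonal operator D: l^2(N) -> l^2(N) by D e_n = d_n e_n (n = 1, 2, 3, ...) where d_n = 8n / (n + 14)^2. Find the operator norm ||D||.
||D|| = 1/7 (attained at n = 14)

For D diagonal, ||D|| = sup_n |d_n|. Treat f(x) = 8x / (x + 14)^2 for real x > 0. By the quotient rule, f'(x) = 8(14 - x)/(x + 14)^3, which is positive for x < 14 and negative for x > 14. So f has a unique maximum at x = 14, and since 14 is a positive integer, the supremum over n ≥ 1 is attained at n = 14: d_14 = 8·14/(14 + 14)^2 = 8·14/784 = 1/7. Hence ||D|| = 1/7.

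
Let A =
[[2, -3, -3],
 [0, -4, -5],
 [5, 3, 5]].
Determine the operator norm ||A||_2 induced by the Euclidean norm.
||A||_2 ≈ 9.918 (= sqrt(largest eigenvalue of A^T A))

||A||_2 = sigma_max(A) = sqrt(lambda_max(A^T A)). Form the symmetric matrix M = A^T A =
[[29, 9, 19],
 [9, 34, 44],
 [19, 44, 59]].
Its characteristic polynomial (trace, sum of principal 2x2 minors, determinant of M give the coefficients) is
  p(λ) = det(λ I - M) = λ^3 - 122λ^2 + 2325λ - 25.
No integer candidate from the rational root theorem (±divisors of 25) is a root, so the roots are irrational. The cubic discriminant is Δ = 30131050825 > 0, so there are three distinct real roots. p(0) = -25 and p(1) = 2179 have opposite signs, so a root lies in (0, 1); Newton's method refines it to λ ≈ 0.0108. p(23) = 1079 and p(24) = -673 have opposite signs, so a root lies in (23, 24); Newton's method refines it to λ ≈ 23.6228. p(98) = -2671 and p(99) = 4727 have opposite signs, so a root lies in (98, 99); Newton's method refines it to λ ≈ 98.3665. Check (Vieta): the three roots sum to 122, matching tr M = 122.
So the eigenvalues of A^T A are ≈ 0.0108, 23.6228, 98.3665 (all ≥ 0, as they must be for A^T A). The largest is λ_max ≈ 98.3665, hence ||A||_2 = sqrt(λ_max) ≈ 9.918.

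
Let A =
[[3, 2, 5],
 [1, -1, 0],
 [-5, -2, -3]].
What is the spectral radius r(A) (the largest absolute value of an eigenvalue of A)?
r(A) ≈ 3.8105

The eigenvalues of A are the roots of its characteristic polynomial. With M = A (coefficients from the trace, the sum of principal 2x2 minors, and det A):
  p(λ) = det(λ I - M) = λ^3 + λ^2 + 14λ + 20.
No integer candidate from the rational root theorem (±divisors of 20) is a root, so the roots are irrational. The cubic discriminant is Δ = -16620 < 0, so there is one real root and a complex-conjugate pair. p(-2) = -12 and p(-1) = 6 have opposite signs, so a root lies in (-2, -1); Newton's method refines it to λ ≈ -1.3774. Dividing out (λ - (-1.3774)) leaves approximately λ^2 - 0.3774λ + 14.5199. For λ^2 - 0.3774λ + 14.5199 the discriminant is -57.937. It is negative, so the remaining roots are the complex-conjugate pair λ ≈ 0.1887 ± 3.8058i. Their product equals the constant term, so |λ|^2 ≈ 14.5199 and |λ| ≈ 3.8105.
Thus the eigenvalues (to 4 decimals) are -1.3774 (modulus 1.3774); 0.1887 ± 3.8058i (modulus 3.8105). The spectral radius is the largest modulus: r(A) ≈ 3.8105. (Cross-check: r(A) ≤ ||A||_2 ≈ 8.492; equality holds whenever A is normal, though it can also hold for some non-normal A.)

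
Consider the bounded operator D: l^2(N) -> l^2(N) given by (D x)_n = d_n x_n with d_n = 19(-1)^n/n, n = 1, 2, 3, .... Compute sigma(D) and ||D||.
sigma(D) = {19(-1)^n/n : n ≥ 1} ∪ {0}; ||D|| = 19

A bounded diagonal operator on l^2 with diagonal entries d_n has spectrum equal to the closure of {d_n : n ≥ 1}: every d_n is an eigenvalue (with eigenvector e_n), so {d_n} ⊂ sigma(D); the spectrum is closed, so its closure is too; and for lambda not in the closure, (D - lambda I) has bounded inverse (the diagonal entries 1/(d_n - lambda) are bounded). For our sequence d_n = 19(-1)^n/n, n = 1, 2, 3, ...:
  - {d_n} = {19(-1)^n/n : n ≥ 1}; the only limit point is 0
  - closure = {19(-1)^n/n : n ≥ 1} ∪ {0}
For the norm: a diagonal operator has ||D|| = sup_n |d_n|. Here |d_n| = 19/n is decreasing, so sup_n |d_n| = |d_1| = 19. So ||D|| = 19.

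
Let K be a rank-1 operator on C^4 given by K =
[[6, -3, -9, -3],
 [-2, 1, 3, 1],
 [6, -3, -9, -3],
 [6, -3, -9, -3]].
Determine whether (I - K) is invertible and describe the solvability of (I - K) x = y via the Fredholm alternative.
(I - K) is invertible (det(I - K) = 6 ≠ 0), so for every y in C^4 the equation (I - K) x = y has a unique solution.

K has rank 1, so it is an outer product K = u v^T: every row of K is a multiple of one row vector. Reading off the entries, u = (3, -1, 3, 3) and v = (2, -1, -3, -1) (row i of K equals u_i·v^T). A rank-one matrix u v^T satisfies K u = u (v·u) and kills the (3)-dimensional subspace v^⊥, so its characteristic polynomial is lambda^3 (lambda - v·u) with v·u = tr K = -5. Hence the eigenvalues of I - K are 1 (multiplicity 3) and 1 - (-5) = 6, so det(I - K) = 6. (Direct check: I - K =
[[-5, 3, 9, 3],
 [2, 0, -3, -1],
 [-6, 3, 10, 3],
 [-6, 3, 9, 4]]
has determinant 6.) The finite-dimensional Fredholm alternative says: either (I - K) is invertible, or ker(I - K) ≠ {0} and then range(I - K) = ker((I - K)^*)^⊥, with dim ker(I - K) = dim ker((I - K)^*). Since det(I - K) ≠ 0, 1 is not an eigenvalue of K and ker(I - K) = {0}, so we are in the first case: for every y there is a unique x = (I - K)^(-1) y. Explicitly, by the Sherman–Morrison formula, (I - u v^T)^(-1) = I + u v^T/(1 - v·u), i.e. (I - K)^(-1) = I + K/(6).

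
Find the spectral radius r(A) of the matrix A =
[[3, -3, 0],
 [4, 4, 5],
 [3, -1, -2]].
r(A) ≈ 5.7141

The eigenvalues of A are the roots of its characteristic polynomial. With M = A (coefficients from the trace, the sum of principal 2x2 minors, and det A):
  p(λ) = det(λ I - M) = λ^3 - 5λ^2 + 15λ + 78.
No integer candidate from the rational root theorem (±divisors of 78) is a root, so the roots are irrational. The cubic discriminant is Δ = -238443 < 0, so there is one real root and a complex-conjugate pair. p(-3) = -39 and p(-2) = 20 have opposite signs, so a root lies in (-3, -2); Newton's method refines it to λ ≈ -2.3889. Dividing out (λ - (-2.3889)) leaves approximately λ^2 - 7.3889λ + 32.6512. For λ^2 - 7.3889λ + 32.6512 the discriminant is -76.0092. It is negative, so the remaining roots are the complex-conjugate pair λ ≈ 3.6944 ± 4.3592i. Their product equals the constant term, so |λ|^2 ≈ 32.6512 and |λ| ≈ 5.7141.
Thus the eigenvalues (to 4 decimals) are -2.3889 (modulus 2.3889); 3.6944 ± 4.3592i (modulus 5.7141). The spectral radius is the largest modulus: r(A) ≈ 5.7141. (Cross-check: r(A) ≤ ||A||_2 ≈ 7.5566; equality holds whenever A is normal, though it can also hold for some non-normal A.)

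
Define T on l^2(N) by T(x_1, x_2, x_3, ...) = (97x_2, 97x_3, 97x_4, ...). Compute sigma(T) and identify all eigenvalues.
sigma(T) = closed disk {z in C : |z| ≤ 97}; sigma_p(T) = open disk {z in C : |z| < 97}

Note T = 97·V where V is the unit left shift (V x)_k = x_{k+1}; so sigma(T) = 97·sigma(V) and ||T|| = 97||V||. ||T x||^2 = 9409sum_{k≥2} |x_k|^2 ≤ 9409||x||^2, with equality on {x : x_1 = 0}, so ||T|| = 97. For any lambda with |lambda| < 97, set r = lambda/97 (|r| < 1); the vector x = (1, r, r^2, ...) is in l^2 and satisfies T x = 97(r, r^2, ...) = lambda x, so lambda is an eigenvalue. On the boundary |lambda| = 97 the geometric series diverges, so no l^2 eigenvector exists, but these lambda lie in the approximate point spectrum. Hence sigma(T) is the closed disk of radius 97 and sigma_p(T) is the open disk.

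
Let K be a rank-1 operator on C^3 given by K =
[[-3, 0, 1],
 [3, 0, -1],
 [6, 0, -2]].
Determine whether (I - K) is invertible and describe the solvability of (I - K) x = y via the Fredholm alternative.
(I - K) is invertible (det(I - K) = 6 ≠ 0), so for every y in C^3 the equation (I - K) x = y has a unique solution.

K has rank 1, so it is an outer product K = u v^T: every row of K is a multiple of one row vector. Reading off the entries, u = (1, -1, -2) and v = (-3, 0, 1) (row i of K equals u_i·v^T). A rank-one matrix u v^T satisfies K u = u (v·u) and kills the (2)-dimensional subspace v^⊥, so its characteristic polynomial is lambda^2 (lambda - v·u) with v·u = tr K = -5. Hence the eigenvalues of I - K are 1 (multiplicity 2) and 1 - (-5) = 6, so det(I - K) = 6. (Direct check: I - K =
[[4, 0, -1],
 [-3, 1, 1],
 [-6, 0, 3]]
has determinant 6.) The finite-dimensional Fredholm alternative says: either (I - K) is invertible, or ker(I - K) ≠ {0} and then range(I - K) = ker((I - K)^*)^⊥, with dim ker(I - K) = dim ker((I - K)^*). Since det(I - K) ≠ 0, 1 is not an eigenvalue of K and ker(I - K) = {0}, so we are in the first case: for every y there is a unique x = (I - K)^(-1) y. Explicitly, by the Sherman–Morrison formula, (I - u v^T)^(-1) = I + u v^T/(1 - v·u), i.e. (I - K)^(-1) = I + K/(6).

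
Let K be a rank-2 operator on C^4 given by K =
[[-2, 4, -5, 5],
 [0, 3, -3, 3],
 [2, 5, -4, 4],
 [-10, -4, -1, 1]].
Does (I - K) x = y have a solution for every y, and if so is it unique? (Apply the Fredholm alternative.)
(I - K) is invertible (det(I - K) = 81 ≠ 0), so for every y in C^4 the equation (I - K) x = y has a unique solution.

K has rank 2 and factors as K = U V^T = u1 v1^T + u2 v2^T with u1 = (2, 1, 1, 2), v1 = (-2, 1, -2, 2), u2 = (1, 1, 2, -3), v2 = (2, 2, -1, 1) (multiplying out reproduces the displayed K). The nonzero eigenvalues of U V^T coincide with those of the 2 x 2 matrix G = V^T U = [[v1·u1, v1·u2], [v2·u1, v2·u2]] = [[-1, -11], [7, -1]], and by the Sylvester determinant identity det(I_4 - U V^T) = det(I_2 - V^T U) = det([[2, 11], [-7, 2]]) = (2)(2) - (11)(-7) = 81. (Direct check: I - K =
[[3, -4, 5, -5],
 [0, -2, 3, -3],
 [-2, -5, 5, -4],
 [10, 4, 1, 0]]
has determinant 81.) The finite-dimensional Fredholm alternative says: either (I - K) is invertible, or ker(I - K) ≠ {0} and then range(I - K) = ker((I - K)^*)^⊥, with dim ker(I - K) = dim ker((I - K)^*). Since det(I - K) ≠ 0, 1 is not an eigenvalue of K and ker(I - K) = {0}, so we are in the first case: for every y there is a unique x = (I - K)^(-1) y. (Explicitly, by the Woodbury identity, (I - U V^T)^(-1) = I + U (I_2 - G)^(-1) V^T.)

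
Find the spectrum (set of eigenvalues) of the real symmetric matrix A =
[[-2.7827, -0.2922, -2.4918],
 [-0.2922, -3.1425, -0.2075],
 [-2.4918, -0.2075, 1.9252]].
sigma(A) ≈ {-4, -3, 3}

A is real symmetric, so its spectrum consists of real eigenvalues. Expanding the characteristic polynomial of the displayed matrix gives
  det(λ I - A) = p(λ) = λ^3 + (4)λ^2 + (-9)λ + (-36).
Solving p(λ) = 0 yields eigenvalues ≈ -4, -3, 3. (A is shown rounded to 4 decimals, so these recover the underlying integer eigenvalues to within that precision.)
Verification: the trace of A = -4 equals the sum of eigenvalues -4, and det(A) ≈ 36.0004 matches the eigenvalue product 36.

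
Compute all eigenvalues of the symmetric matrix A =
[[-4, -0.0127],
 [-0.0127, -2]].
sigma(A) ≈ {-4, -2}

A is real symmetric, so its spectrum consists of real eigenvalues. Expanding the characteristic polynomial of the displayed matrix gives
  det(λ I - A) = p(λ) = λ^2 + (6)λ + (8).
Solving p(λ) = 0 yields eigenvalues ≈ -4, -2. (A is shown rounded to 4 decimals, so these recover the underlying integer eigenvalues to within that precision.)
Verification: the trace of A = -6 equals the sum of eigenvalues -6, and det(A) ≈ 8.0000 matches the eigenvalue product 8.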